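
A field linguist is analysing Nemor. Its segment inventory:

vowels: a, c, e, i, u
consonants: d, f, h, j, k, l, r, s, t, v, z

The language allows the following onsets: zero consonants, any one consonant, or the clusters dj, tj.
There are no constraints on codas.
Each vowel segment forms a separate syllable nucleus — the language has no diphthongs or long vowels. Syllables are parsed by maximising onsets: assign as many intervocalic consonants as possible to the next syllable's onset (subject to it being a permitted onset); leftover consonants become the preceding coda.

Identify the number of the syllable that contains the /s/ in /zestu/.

1

Nuclei (vowels): e, u → 2 syllables.
V1 /e/ – V2 /u/: /st/ — longest licit onset from the right is /t/, leaving /s/ as coda.
Syllabification: zes.tu.
The /s/ is in the coda of syllable 1 (/zes/).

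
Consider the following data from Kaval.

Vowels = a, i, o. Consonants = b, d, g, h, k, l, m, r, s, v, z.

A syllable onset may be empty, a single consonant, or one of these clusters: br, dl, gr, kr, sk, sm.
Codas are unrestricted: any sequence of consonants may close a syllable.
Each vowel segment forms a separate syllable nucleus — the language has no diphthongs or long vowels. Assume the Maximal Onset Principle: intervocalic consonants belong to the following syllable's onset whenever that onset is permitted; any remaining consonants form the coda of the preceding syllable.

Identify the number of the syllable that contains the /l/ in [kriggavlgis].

The vowels are i, a, i — 3 nuclei, so 3 syllables.
Between /i/ (V1) and /a/ (V2): /gg/ splits as /g/ + /g/ (/g/ is the longest suffix that is a licit onset).
Between /a/ (V2) and /i/ (V3): /vlg/ — longest licit onset from the right is /g/, leaving /vl/ as coda.
So the parse is krig.gavl.gis.
The /l/ is in the coda of syllable 2 (/gavl/).

2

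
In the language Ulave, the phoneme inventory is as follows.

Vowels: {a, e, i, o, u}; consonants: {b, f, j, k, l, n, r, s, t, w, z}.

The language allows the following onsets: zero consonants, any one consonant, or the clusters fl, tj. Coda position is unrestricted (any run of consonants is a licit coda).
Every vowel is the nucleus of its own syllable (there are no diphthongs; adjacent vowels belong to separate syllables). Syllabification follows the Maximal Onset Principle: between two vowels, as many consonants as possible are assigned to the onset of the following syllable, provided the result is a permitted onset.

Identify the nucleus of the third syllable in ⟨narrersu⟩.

u

Nuclei (vowels): a, e, u → 3 syllables.
The third nucleus (vowel 3 from the left) is /u/.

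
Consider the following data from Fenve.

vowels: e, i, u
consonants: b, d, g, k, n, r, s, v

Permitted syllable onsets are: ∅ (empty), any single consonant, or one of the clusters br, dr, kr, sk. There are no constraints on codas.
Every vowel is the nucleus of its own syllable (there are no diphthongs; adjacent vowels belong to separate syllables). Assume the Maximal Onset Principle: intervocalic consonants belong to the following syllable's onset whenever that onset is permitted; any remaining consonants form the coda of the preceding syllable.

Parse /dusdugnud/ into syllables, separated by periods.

Nuclei (vowels): u, u, u → 3 syllables.
Between /u/ (V1) and /u/ (V2): /sd/; trying suffixes from longest down, /d/ is the first permitted one, so coda /s/ | onset /d/.
Between /u/ (V2) and /u/ (V3): /gn/ splits as /g/ + /n/ (/n/ is the longest suffix that is a licit onset).

dus.dug.nud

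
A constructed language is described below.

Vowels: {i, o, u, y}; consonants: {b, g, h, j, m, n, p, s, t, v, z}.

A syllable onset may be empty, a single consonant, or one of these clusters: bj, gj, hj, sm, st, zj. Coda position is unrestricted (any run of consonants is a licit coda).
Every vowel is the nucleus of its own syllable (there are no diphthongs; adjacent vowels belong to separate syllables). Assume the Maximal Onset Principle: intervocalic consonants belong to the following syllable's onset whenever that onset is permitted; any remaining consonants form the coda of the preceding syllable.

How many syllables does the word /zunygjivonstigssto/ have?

Nuclei (vowels): u, y, i, o, i, o → 6 syllables.

6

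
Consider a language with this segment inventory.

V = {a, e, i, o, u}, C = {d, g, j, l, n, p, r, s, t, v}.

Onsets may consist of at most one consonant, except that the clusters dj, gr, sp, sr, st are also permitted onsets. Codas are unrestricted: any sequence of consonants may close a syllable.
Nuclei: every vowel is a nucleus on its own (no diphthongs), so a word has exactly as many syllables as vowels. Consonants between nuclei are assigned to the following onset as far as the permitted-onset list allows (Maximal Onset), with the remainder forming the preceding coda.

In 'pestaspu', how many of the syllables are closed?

0

The vowels are e, a, u — 3 nuclei, so 3 syllables.
V1 /e/ – V2 /a/: /st/ is a licit onset in full, so it all attaches to the next syllable.
V2 /a/ – V3 /u/: cluster /sp/ — /sp/ is itself a permitted onset, so the whole cluster goes right; preceding coda = ∅.
Putting it together: pe.sta.spu.
Classifying each syllable: /pe/ (open), /sta/ (open), /spu/ (open).
Closed syllables: 0.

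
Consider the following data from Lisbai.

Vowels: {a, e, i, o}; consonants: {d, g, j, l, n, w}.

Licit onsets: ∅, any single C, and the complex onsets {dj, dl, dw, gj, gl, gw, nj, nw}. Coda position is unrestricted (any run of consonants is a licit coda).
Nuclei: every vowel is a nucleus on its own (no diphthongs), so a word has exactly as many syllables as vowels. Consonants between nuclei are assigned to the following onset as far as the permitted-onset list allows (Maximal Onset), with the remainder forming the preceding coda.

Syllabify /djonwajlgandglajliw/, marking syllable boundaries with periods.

djo.nwajl.gand.glaj.liw

The vowels are o, a, a, a, i — 5 nuclei, so 5 syllables.
σ1/σ2 boundary: /nw/ — entire cluster is a permitted onset → onset /nw/, coda ∅.
σ2/σ3 boundary: /jlg/ — longest licit onset from the right is /g/, leaving /jl/ as coda.
σ3/σ4 boundary: /ndgl/; trying suffixes from longest down, /gl/ is the first permitted one, so coda /nd/ | onset /gl/.
σ4/σ5 boundary: /jl/; trying suffixes from longest down, /l/ is the first permitted one, so coda /j/ | onset /l/.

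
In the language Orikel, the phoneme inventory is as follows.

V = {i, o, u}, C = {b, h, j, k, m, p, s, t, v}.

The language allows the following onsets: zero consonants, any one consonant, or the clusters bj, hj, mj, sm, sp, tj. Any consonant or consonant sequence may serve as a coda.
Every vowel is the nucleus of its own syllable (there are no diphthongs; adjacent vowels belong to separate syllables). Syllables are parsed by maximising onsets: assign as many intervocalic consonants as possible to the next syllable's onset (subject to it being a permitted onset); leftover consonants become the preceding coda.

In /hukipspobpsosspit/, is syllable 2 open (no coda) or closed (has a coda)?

Nuclei (vowels): u, i, o, o, i → 5 syllables.
σ1/σ2 boundary: just /k/ — single C goes to the following onset.
σ2/σ3 boundary: cluster /psp/ — the longest permitted-onset suffix is /sp/; onset = /sp/, preceding coda = /p/.
σ3/σ4 boundary: cluster /bps/ — the longest permitted-onset suffix is /s/; onset = /s/, preceding coda = /bp/.
σ4/σ5 boundary: /ssp/ splits as /s/ + /sp/ (/sp/ is the longest suffix that is a licit onset).
Result: hu.kip.spobp.sos.spit.
Syllable 2 is /kip/ with coda /p/, so it is closed.

closed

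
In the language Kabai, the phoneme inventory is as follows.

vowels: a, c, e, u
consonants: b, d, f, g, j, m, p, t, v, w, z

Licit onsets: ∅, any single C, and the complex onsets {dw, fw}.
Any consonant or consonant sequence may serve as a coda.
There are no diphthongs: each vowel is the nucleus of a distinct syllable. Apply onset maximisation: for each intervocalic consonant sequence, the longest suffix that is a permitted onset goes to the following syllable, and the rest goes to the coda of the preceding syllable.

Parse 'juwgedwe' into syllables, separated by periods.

Nuclei (vowels): u, e, e → 3 syllables.
/u…e/ gap (V1→V2): /wg/; trying suffixes from longest down, /g/ is the first permitted one, so coda /w/ | onset /g/.
/e…e/ gap (V2→V3): cluster /dw/ — /dw/ is itself a permitted onset, so the whole cluster goes right; preceding coda = ∅.

juw.ge.dwe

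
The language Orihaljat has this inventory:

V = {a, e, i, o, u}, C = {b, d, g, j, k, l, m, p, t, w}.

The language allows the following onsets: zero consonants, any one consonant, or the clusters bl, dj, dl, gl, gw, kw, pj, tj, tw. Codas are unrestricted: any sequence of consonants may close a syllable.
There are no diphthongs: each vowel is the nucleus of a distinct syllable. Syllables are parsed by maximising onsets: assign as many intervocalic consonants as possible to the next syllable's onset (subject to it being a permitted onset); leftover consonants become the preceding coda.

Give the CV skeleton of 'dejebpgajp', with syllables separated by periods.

CV.CVCC.CVCC

Nuclei (vowels): e, e, a → 3 syllables.
V1 /e/ – V2 /e/: /j/ is a single consonant, so it becomes the next onset.
V2 /e/ – V3 /a/: cluster /bpg/ — the longest permitted-onset suffix is /g/; onset = /g/, preceding coda = /bp/.
Putting it together: de.jebp.gajp.
Mapping each syllable to C/V: /de/ → CV, /jebp/ → CVCC, /gajp/ → CVCC.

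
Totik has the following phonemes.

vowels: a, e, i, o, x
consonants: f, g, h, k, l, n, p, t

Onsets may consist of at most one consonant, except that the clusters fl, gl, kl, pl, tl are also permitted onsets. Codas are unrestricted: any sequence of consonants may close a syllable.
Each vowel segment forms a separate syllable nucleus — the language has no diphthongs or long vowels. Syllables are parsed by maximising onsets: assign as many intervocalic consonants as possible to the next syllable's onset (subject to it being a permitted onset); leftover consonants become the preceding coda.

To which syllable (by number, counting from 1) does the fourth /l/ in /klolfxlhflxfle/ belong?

Nuclei (vowels): o, x, x, e → 4 syllables.
V1 /o/ – V2 /x/: cluster /lf/ — the longest permitted-onset suffix is /f/; onset = /f/, preceding coda = /l/.
V2 /x/ – V3 /x/: /lhfl/ — longest licit onset from the right is /fl/, leaving /lh/ as coda.
V3 /x/ – V4 /e/: /fl/ is a licit onset in full, so it all attaches to the next syllable.
Putting it together: klol.fxlh.flx.fle.
The fourth /l/ is in the onset of syllable 3 (/flx/).

3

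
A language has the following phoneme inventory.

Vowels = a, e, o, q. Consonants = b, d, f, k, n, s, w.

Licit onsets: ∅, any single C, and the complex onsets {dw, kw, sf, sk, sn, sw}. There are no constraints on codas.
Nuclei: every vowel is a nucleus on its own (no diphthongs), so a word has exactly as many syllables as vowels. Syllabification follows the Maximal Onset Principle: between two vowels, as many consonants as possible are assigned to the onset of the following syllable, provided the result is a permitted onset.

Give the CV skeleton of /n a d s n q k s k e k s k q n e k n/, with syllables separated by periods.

CVC.CCVC.CCVC.CCV.CVCC

Nuclei (vowels): a, q, e, q, e → 5 syllables.
/a…q/ gap (V1→V2): cluster /dsn/ — the longest permitted-onset suffix is /sn/; onset = /sn/, preceding coda = /d/.
/q…e/ gap (V2→V3): /ksk/ — longest licit onset from the right is /sk/, leaving /k/ as coda.
/e…q/ gap (V3→V4): /ksk/ splits as /k/ + /sk/ (/sk/ is the longest suffix that is a licit onset).
/q…e/ gap (V4→V5): /n/ is a single consonant, so it becomes the next onset.
Syllabification: nad.snqk.skek.skq.nekn.
Mapping each syllable to C/V: /nad/ → CVC, /snqk/ → CCVC, /skek/ → CCVC, /skq/ → CCV, /nekn/ → CVCC.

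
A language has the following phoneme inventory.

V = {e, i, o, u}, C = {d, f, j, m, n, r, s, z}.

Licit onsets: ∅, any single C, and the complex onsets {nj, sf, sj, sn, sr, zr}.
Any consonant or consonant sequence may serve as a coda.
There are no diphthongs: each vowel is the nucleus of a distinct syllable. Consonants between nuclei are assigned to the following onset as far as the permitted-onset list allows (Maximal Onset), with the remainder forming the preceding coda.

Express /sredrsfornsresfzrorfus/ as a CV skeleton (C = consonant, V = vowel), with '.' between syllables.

CCVCC.CCVCC.CCVCC.CCVC.CVC

The vowels are e, o, e, o, u — 5 nuclei, so 5 syllables.
V1 /e/ – V2 /o/: /drsf/ splits as /dr/ + /sf/ (/sf/ is the longest suffix that is a licit onset).
V2 /o/ – V3 /e/: cluster /rnsr/ — the longest permitted-onset suffix is /sr/; onset = /sr/, preceding coda = /rn/.
V3 /e/ – V4 /o/: cluster /sfzr/ — the longest permitted-onset suffix is /zr/; onset = /zr/, preceding coda = /sf/.
V4 /o/ – V5 /u/: /rf/; trying suffixes from longest down, /f/ is the first permitted one, so coda /r/ | onset /f/.
So the parse is sredr.sforn.sresf.zror.fus.
Mapping each syllable to C/V: /sredr/ → CCVCC, /sforn/ → CCVCC, /sresf/ → CCVCC, /zror/ → CCVC, /fus/ → CVC.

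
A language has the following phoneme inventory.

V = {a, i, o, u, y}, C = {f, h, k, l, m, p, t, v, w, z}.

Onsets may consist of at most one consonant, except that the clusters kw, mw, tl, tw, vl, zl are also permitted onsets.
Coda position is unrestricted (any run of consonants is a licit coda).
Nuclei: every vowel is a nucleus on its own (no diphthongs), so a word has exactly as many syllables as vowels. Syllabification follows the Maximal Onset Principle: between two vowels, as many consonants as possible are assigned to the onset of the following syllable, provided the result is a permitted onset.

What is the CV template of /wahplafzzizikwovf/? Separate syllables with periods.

CVCC.CVCC.CV.CV.CCVCC

Vowels present: a, a, i, i, o; each is a nucleus, giving 5 syllables.
σ1/σ2 boundary: /hpl/ — longest licit onset from the right is /l/, leaving /hp/ as coda.
σ2/σ3 boundary: /fzz/; trying suffixes from longest down, /z/ is the first permitted one, so coda /fz/ | onset /z/.
σ3/σ4 boundary: just /z/ — single C goes to the following onset.
σ4/σ5 boundary: cluster /kw/ — /kw/ is itself a permitted onset, so the whole cluster goes right; preceding coda = ∅.
Putting it together: wahp.lafz.zi.zi.kwovf.
Mapping each syllable to C/V: /wahp/ → CVCC, /lafz/ → CVCC, /zi/ → CV, /zi/ → CV, /kwovf/ → CCVCC.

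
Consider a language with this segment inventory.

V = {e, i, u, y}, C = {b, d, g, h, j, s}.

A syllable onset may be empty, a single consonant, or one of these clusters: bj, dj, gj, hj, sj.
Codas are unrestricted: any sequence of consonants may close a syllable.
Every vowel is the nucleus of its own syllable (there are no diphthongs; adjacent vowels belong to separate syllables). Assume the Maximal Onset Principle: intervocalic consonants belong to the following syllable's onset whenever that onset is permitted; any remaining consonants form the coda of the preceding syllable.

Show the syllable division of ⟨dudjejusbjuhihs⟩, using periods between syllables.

Vowels present: u, e, u, u, i; each is a nucleus, giving 5 syllables.
Between /u/ (V1) and /e/ (V2): /dj/ — entire cluster is a permitted onset → onset /dj/, coda ∅.
Between /e/ (V2) and /u/ (V3): /j/ is a single consonant, so it becomes the next onset.
Between /u/ (V3) and /u/ (V4): cluster /sbj/ — the longest permitted-onset suffix is /bj/; onset = /bj/, preceding coda = /s/.
Between /u/ (V4) and /i/ (V5): /h/ → onset of the next syllable (single consonants are always licit onsets).

du.dje.jus.bju.hihs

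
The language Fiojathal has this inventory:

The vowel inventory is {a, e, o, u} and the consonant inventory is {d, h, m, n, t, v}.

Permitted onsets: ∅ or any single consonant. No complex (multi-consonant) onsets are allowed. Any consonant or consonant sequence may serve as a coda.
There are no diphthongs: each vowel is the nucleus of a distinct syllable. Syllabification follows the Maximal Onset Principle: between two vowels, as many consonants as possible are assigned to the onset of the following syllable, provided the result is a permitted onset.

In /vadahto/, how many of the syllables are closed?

Nuclei (vowels): a, a, o → 3 syllables.
/a…a/ gap (V1→V2): /d/ → onset of the next syllable (single consonants are always licit onsets).
/a…o/ gap (V2→V3): /ht/; trying suffixes from longest down, /t/ is the first permitted one, so coda /h/ | onset /t/.
Syllabification: va.dah.to.
Classifying each syllable: /va/ (open), /dah/ (closed), /to/ (open).
Closed syllables: 1.

1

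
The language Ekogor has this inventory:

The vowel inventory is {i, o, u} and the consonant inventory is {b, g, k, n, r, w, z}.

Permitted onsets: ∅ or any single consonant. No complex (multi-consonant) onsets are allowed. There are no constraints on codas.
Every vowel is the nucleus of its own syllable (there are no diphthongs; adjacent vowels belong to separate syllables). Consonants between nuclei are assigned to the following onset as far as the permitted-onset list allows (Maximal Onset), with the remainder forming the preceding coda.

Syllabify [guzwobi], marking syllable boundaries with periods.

Nuclei (vowels): u, o, i → 3 syllables.
Between /u/ (V1) and /o/ (V2): /zw/ splits as /z/ + /w/ (/w/ is the longest suffix that is a licit onset).
Between /o/ (V2) and /i/ (V3): /b/ → onset of the next syllable (single consonants are always licit onsets).

guz.wo.bi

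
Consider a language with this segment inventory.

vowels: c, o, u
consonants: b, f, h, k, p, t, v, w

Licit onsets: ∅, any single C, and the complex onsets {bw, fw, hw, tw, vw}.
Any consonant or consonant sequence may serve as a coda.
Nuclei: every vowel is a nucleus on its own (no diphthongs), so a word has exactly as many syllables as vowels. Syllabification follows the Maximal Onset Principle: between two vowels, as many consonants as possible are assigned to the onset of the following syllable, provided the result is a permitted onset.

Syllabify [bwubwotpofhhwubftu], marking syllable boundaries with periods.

bwu.bwot.pofh.hwubf.tu

Nuclei (vowels): u, o, o, u, u → 5 syllables.
Between /u/ (V1) and /o/ (V2): /bw/ — entire cluster is a permitted onset → onset /bw/, coda ∅.
Between /o/ (V2) and /o/ (V3): /tp/ splits as /t/ + /p/ (/p/ is the longest suffix that is a licit onset).
Between /o/ (V3) and /u/ (V4): /fhhw/ splits as /fh/ + /hw/ (/hw/ is the longest suffix that is a licit onset).
Between /u/ (V4) and /u/ (V5): cluster /bft/ — the longest permitted-onset suffix is /t/; onset = /t/, preceding coda = /bf/.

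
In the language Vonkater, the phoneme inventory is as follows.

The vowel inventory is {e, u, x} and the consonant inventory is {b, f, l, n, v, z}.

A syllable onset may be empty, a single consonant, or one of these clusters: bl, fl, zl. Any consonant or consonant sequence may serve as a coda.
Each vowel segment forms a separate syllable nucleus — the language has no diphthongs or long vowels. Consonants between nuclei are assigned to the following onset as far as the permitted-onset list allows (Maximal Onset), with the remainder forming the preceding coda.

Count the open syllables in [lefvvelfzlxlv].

Vowels present: e, e, x; each is a nucleus, giving 3 syllables.
σ1/σ2 boundary: cluster /fvv/ — the longest permitted-onset suffix is /v/; onset = /v/, preceding coda = /fv/.
σ2/σ3 boundary: /lfzl/ — longest licit onset from the right is /zl/, leaving /lf/ as coda.
Result: lefv.velf.zlxlv.
Classifying each syllable: /lefv/ (closed), /velf/ (closed), /zlxlv/ (closed).
Open syllables: 0.

0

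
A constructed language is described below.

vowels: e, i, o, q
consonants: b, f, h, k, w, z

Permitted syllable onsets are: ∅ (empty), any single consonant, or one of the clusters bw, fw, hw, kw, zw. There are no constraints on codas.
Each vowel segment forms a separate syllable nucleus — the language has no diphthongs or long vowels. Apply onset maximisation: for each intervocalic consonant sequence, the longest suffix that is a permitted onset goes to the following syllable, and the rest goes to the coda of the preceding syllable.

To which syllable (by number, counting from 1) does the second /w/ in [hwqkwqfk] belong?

2

Vowels present: q, q; each is a nucleus, giving 2 syllables.
V1 /q/ – V2 /q/: /kw/ is a licit onset in full, so it all attaches to the next syllable.
Result: hwq.kwqfk.
The second /w/ is in the onset of syllable 2 (/kwqfk/).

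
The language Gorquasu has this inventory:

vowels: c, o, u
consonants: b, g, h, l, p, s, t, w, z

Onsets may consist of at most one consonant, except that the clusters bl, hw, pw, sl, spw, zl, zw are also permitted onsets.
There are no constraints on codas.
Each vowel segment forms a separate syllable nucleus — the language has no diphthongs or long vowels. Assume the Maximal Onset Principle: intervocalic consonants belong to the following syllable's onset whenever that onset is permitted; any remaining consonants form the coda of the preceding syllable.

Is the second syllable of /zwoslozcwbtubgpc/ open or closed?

open

The vowels are o, o, c, u, c — 5 nuclei, so 5 syllables.
σ1/σ2 boundary: /sl/ is a licit onset in full, so it all attaches to the next syllable.
σ2/σ3 boundary: /z/ → onset of the next syllable (single consonants are always licit onsets).
σ3/σ4 boundary: /wbt/; trying suffixes from longest down, /t/ is the first permitted one, so coda /wb/ | onset /t/.
σ4/σ5 boundary: /bgp/ — longest licit onset from the right is /p/, leaving /bg/ as coda.
Syllabification: zwo.slo.zcwb.tubg.pc.
Syllable 2 is /slo/; it ends in its nucleus with no coda, so it is open.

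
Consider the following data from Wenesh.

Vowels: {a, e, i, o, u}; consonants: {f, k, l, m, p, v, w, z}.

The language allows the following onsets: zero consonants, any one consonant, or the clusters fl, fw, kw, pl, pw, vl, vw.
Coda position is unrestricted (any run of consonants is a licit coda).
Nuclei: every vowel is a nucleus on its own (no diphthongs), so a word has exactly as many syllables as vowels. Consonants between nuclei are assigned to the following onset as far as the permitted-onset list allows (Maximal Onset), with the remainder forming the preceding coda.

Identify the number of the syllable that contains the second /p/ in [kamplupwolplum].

Nuclei (vowels): a, u, o, u → 4 syllables.
/a…u/ gap (V1→V2): /mpl/; trying suffixes from longest down, /pl/ is the first permitted one, so coda /m/ | onset /pl/.
/u…o/ gap (V2→V3): /pw/ — entire cluster is a permitted onset → onset /pw/, coda ∅.
/o…u/ gap (V3→V4): /lpl/ splits as /l/ + /pl/ (/pl/ is the longest suffix that is a licit onset).
Result: kam.plu.pwol.plum.
The second /p/ is in the onset of syllable 3 (/pwol/).

3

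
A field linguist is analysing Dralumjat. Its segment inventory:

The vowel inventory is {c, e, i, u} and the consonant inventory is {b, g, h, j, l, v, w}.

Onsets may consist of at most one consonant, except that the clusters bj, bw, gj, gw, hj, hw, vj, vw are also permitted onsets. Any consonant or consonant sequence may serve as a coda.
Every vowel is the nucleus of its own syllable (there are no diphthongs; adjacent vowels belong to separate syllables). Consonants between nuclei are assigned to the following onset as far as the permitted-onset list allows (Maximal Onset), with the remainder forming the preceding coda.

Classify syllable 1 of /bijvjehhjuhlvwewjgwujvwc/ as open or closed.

closed

Nuclei (vowels): i, e, u, e, u, c → 6 syllables.
Between /i/ (V1) and /e/ (V2): /jvj/; trying suffixes from longest down, /vj/ is the first permitted one, so coda /j/ | onset /vj/.
Between /e/ (V2) and /u/ (V3): /hhj/ splits as /h/ + /hj/ (/hj/ is the longest suffix that is a licit onset).
Between /u/ (V3) and /e/ (V4): /hlvw/; trying suffixes from longest down, /vw/ is the first permitted one, so coda /hl/ | onset /vw/.
Between /e/ (V4) and /u/ (V5): /wjgw/ — longest licit onset from the right is /gw/, leaving /wj/ as coda.
Between /u/ (V5) and /c/ (V6): cluster /jvw/ — the longest permitted-onset suffix is /vw/; onset = /vw/, preceding coda = /j/.
Syllabification: bij.vjeh.hjuhl.vwewj.gwuj.vwc.
Syllable 1 is /bij/ with coda /j/, so it is closed.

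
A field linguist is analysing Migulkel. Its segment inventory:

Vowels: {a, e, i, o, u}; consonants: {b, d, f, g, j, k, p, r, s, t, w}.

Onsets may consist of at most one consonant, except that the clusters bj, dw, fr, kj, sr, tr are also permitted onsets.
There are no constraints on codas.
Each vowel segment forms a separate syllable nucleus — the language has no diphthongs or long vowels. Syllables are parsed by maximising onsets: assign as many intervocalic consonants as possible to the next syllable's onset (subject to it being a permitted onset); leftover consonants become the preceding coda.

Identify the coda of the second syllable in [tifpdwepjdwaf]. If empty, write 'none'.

The vowels are i, e, a — 3 nuclei, so 3 syllables.
/i…e/ gap (V1→V2): /fpdw/ — longest licit onset from the right is /dw/, leaving /fp/ as coda.
/e…a/ gap (V2→V3): cluster /pjdw/ — the longest permitted-onset suffix is /dw/; onset = /dw/, preceding coda = /pj/.
Putting it together: tifp.dwepj.dwaf.
Syllable 2 is /dwepj/: onset /dw/, nucleus /e/, coda /pj/.

pj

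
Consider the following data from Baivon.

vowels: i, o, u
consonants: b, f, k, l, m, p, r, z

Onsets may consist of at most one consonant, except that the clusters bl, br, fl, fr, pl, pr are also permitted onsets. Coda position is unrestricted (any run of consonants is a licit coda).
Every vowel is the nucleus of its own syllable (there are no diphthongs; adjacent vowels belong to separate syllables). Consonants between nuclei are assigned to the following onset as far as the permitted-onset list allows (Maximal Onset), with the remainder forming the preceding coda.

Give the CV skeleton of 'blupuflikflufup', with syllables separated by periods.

CCV.CV.CCVC.CCV.CVC

The vowels are u, u, i, u, u — 5 nuclei, so 5 syllables.
σ1/σ2 boundary: just /p/ — single C goes to the following onset.
σ2/σ3 boundary: /fl/ is a licit onset in full, so it all attaches to the next syllable.
σ3/σ4 boundary: /kfl/; trying suffixes from longest down, /fl/ is the first permitted one, so coda /k/ | onset /fl/.
σ4/σ5 boundary: /f/ → onset of the next syllable (single consonants are always licit onsets).
Syllabification: blu.pu.flik.flu.fup.
Mapping each syllable to C/V: /blu/ → CCV, /pu/ → CV, /flik/ → CCVC, /flu/ → CCV, /fup/ → CVC.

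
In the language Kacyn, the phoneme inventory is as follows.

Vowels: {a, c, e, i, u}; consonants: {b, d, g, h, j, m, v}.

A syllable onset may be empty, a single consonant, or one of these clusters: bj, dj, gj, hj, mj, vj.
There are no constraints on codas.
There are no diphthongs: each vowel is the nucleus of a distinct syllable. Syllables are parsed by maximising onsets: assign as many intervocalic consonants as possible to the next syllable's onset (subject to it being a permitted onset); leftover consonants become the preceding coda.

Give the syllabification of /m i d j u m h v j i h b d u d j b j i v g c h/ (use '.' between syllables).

mi.djumh.vjihb.dudj.bjiv.gch

Nuclei (vowels): i, u, i, u, i, c → 6 syllables.
Between /i/ (V1) and /u/ (V2): cluster /dj/ — /dj/ is itself a permitted onset, so the whole cluster goes right; preceding coda = ∅.
Between /u/ (V2) and /i/ (V3): /mhvj/ splits as /mh/ + /vj/ (/vj/ is the longest suffix that is a licit onset).
Between /i/ (V3) and /u/ (V4): /hbd/ splits as /hb/ + /d/ (/d/ is the longest suffix that is a licit onset).
Between /u/ (V4) and /i/ (V5): /djbj/ — longest licit onset from the right is /bj/, leaving /dj/ as coda.
Between /i/ (V5) and /c/ (V6): /vg/ splits as /v/ + /g/ (/g/ is the longest suffix that is a licit onset).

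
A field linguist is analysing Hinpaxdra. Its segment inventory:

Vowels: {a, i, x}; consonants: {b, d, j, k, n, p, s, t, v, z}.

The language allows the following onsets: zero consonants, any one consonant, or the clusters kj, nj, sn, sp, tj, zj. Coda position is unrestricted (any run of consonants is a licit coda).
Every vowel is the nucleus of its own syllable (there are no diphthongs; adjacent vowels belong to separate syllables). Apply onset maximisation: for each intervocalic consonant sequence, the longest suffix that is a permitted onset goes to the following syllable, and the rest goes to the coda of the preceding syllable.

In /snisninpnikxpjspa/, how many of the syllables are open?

3

The vowels are i, i, i, x, a — 5 nuclei, so 5 syllables.
V1 /i/ – V2 /i/: /sn/ is a licit onset in full, so it all attaches to the next syllable.
V2 /i/ – V3 /i/: /npn/ splits as /np/ + /n/ (/n/ is the longest suffix that is a licit onset).
V3 /i/ – V4 /x/: /k/ → onset of the next syllable (single consonants are always licit onsets).
V4 /x/ – V5 /a/: /pjsp/ splits as /pj/ + /sp/ (/sp/ is the longest suffix that is a licit onset).
Syllabification: sni.sninp.ni.kxpj.spa.
Classifying each syllable: /sni/ (open), /sninp/ (closed), /ni/ (open), /kxpj/ (closed), /spa/ (open).
Open syllables: 3.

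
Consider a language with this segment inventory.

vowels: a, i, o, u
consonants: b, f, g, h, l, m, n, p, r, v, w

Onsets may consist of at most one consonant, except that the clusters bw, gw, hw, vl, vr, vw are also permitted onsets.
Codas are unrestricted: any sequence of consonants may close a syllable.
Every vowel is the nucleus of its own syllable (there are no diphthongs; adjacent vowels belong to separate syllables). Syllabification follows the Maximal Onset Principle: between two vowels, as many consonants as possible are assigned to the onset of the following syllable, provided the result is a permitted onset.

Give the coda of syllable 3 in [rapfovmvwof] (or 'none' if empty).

Vowels present: a, o, o; each is a nucleus, giving 3 syllables.
σ1/σ2 boundary: cluster /pf/ — the longest permitted-onset suffix is /f/; onset = /f/, preceding coda = /p/.
σ2/σ3 boundary: /vmvw/; trying suffixes from longest down, /vw/ is the first permitted one, so coda /vm/ | onset /vw/.
Putting it together: rap.fovm.vwof.
Syllable 3 is /vwof/: onset /vw/, nucleus /o/, coda /f/.

f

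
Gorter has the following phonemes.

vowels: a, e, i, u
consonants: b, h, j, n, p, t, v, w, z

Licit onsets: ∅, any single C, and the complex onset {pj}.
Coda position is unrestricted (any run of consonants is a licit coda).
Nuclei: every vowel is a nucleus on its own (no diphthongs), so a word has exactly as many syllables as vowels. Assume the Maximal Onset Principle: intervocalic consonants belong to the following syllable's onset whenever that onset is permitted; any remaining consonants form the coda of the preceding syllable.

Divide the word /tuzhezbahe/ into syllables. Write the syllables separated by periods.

The vowels are u, e, a, e — 4 nuclei, so 4 syllables.
σ1/σ2 boundary: /zh/ — longest licit onset from the right is /h/, leaving /z/ as coda.
σ2/σ3 boundary: /zb/; trying suffixes from longest down, /b/ is the first permitted one, so coda /z/ | onset /b/.
σ3/σ4 boundary: just /h/ — single C goes to the following onset.

tuz.hez.ba.he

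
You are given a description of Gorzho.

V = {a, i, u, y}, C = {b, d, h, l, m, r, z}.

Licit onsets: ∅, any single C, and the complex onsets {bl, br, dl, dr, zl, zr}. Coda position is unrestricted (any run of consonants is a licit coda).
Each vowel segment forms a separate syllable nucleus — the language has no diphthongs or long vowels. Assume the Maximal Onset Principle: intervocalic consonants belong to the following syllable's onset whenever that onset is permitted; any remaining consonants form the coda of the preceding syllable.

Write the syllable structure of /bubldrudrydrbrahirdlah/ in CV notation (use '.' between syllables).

CVCC.CCV.CCVCC.CCV.CVC.CCVC

The vowels are u, u, y, a, i, a — 6 nuclei, so 6 syllables.
/u…u/ gap (V1→V2): /bldr/ — longest licit onset from the right is /dr/, leaving /bl/ as coda.
/u…y/ gap (V2→V3): /dr/ is a licit onset in full, so it all attaches to the next syllable.
/y…a/ gap (V3→V4): /drbr/ splits as /dr/ + /br/ (/br/ is the longest suffix that is a licit onset).
/a…i/ gap (V4→V5): /h/ is a single consonant, so it becomes the next onset.
/i…a/ gap (V5→V6): cluster /rdl/ — the longest permitted-onset suffix is /dl/; onset = /dl/, preceding coda = /r/.
Syllabification: bubl.dru.drydr.bra.hir.dlah.
Mapping each syllable to C/V: /bubl/ → CVCC, /dru/ → CCV, /drydr/ → CCVCC, /bra/ → CCV, /hir/ → CVC, /dlah/ → CCVC.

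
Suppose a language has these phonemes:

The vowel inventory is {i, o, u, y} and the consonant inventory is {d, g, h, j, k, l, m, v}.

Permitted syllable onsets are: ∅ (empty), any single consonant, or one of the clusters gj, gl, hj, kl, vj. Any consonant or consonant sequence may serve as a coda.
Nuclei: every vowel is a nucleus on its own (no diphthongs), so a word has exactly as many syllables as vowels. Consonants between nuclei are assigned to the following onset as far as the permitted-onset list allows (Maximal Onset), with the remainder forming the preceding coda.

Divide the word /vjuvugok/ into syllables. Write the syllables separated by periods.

Nuclei (vowels): u, u, o → 3 syllables.
/u…u/ gap (V1→V2): just /v/ — single C goes to the following onset.
/u…o/ gap (V2→V3): /g/ → onset of the next syllable (single consonants are always licit onsets).

vju.vu.gok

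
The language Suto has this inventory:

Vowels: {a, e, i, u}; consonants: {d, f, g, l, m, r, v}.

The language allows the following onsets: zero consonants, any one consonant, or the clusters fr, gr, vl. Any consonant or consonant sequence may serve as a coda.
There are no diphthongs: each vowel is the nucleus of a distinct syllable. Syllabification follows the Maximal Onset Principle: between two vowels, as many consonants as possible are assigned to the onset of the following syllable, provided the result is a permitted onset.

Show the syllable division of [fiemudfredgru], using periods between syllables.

Nuclei (vowels): i, e, u, e, u → 5 syllables.
/i…e/ gap (V1→V2): hiatus — the boundary sits between the two vowels.
/e…u/ gap (V2→V3): /m/ is a single consonant, so it becomes the next onset.
/u…e/ gap (V3→V4): cluster /dfr/ — the longest permitted-onset suffix is /fr/; onset = /fr/, preceding coda = /d/.
/e…u/ gap (V4→V5): /dgr/; trying suffixes from longest down, /gr/ is the first permitted one, so coda /d/ | onset /gr/.

fi.e.mud.fred.gru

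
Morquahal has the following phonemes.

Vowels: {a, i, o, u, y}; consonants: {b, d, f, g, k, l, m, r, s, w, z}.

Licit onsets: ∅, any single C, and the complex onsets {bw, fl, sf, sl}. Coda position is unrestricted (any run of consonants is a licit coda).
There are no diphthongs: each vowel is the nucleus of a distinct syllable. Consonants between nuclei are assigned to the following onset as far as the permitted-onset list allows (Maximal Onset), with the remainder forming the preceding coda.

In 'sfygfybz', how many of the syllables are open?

0

Nuclei (vowels): y, y → 2 syllables.
σ1/σ2 boundary: cluster /gf/ — the longest permitted-onset suffix is /f/; onset = /f/, preceding coda = /g/.
So the parse is sfyg.fybz.
Classifying each syllable: /sfyg/ (closed), /fybz/ (closed).
Open syllables: 0.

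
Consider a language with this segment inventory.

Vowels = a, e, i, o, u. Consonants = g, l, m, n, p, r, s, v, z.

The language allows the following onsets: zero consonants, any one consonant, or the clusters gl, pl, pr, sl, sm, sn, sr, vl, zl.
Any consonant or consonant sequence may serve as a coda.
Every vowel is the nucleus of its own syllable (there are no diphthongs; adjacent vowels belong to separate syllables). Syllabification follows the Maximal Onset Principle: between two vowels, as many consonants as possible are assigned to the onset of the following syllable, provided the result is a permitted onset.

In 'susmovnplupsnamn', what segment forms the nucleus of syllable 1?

u

The vowels are u, o, u, a — 4 nuclei, so 4 syllables.
The first nucleus (vowel 1 from the left) is /u/.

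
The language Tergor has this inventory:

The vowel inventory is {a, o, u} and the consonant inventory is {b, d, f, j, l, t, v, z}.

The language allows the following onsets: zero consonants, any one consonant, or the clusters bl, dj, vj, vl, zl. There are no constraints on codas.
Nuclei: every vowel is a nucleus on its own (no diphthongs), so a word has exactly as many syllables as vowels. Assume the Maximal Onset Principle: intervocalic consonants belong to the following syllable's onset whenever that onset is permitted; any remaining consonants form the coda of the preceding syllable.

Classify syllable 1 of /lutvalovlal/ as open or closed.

closed

Vowels present: u, a, o, a; each is a nucleus, giving 4 syllables.
σ1/σ2 boundary: cluster /tv/ — the longest permitted-onset suffix is /v/; onset = /v/, preceding coda = /t/.
σ2/σ3 boundary: /l/ is a single consonant, so it becomes the next onset.
σ3/σ4 boundary: cluster /vl/ — /vl/ is itself a permitted onset, so the whole cluster goes right; preceding coda = ∅.
Putting it together: lut.va.lo.vlal.
Syllable 1 is /lut/ with coda /t/, so it is closed.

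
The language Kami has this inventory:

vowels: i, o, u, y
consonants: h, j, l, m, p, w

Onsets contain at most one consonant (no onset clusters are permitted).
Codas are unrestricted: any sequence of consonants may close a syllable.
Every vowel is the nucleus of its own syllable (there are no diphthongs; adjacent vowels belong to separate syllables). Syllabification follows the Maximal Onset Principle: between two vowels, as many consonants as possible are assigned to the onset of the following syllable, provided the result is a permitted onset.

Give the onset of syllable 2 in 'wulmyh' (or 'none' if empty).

m

Nuclei (vowels): u, y → 2 syllables.
σ1/σ2 boundary: /lm/ — longest licit onset from the right is /m/, leaving /l/ as coda.
So the parse is wul.myh.
Syllable 2 is /myh/: onset /m/, nucleus /y/, coda /h/.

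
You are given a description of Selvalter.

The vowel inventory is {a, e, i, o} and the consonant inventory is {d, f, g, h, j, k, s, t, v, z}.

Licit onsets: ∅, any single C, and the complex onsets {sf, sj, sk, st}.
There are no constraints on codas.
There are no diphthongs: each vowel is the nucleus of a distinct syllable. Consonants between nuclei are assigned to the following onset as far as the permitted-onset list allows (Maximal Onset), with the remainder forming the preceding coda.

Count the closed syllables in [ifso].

Vowels present: i, o; each is a nucleus, giving 2 syllables.
σ1/σ2 boundary: /fs/ splits as /f/ + /s/ (/s/ is the longest suffix that is a licit onset).
Putting it together: if.so.
Classifying each syllable: /if/ (closed), /so/ (open).
Closed syllables: 1.

1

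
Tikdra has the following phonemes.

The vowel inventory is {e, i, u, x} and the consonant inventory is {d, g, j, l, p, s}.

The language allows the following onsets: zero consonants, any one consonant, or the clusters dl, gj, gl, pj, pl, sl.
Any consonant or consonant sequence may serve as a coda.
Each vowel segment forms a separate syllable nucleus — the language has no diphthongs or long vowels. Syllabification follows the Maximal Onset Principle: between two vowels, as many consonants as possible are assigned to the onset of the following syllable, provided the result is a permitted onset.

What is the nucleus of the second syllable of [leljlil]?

The vowels are e, i — 2 nuclei, so 2 syllables.
The second nucleus (vowel 2 from the left) is /i/.

i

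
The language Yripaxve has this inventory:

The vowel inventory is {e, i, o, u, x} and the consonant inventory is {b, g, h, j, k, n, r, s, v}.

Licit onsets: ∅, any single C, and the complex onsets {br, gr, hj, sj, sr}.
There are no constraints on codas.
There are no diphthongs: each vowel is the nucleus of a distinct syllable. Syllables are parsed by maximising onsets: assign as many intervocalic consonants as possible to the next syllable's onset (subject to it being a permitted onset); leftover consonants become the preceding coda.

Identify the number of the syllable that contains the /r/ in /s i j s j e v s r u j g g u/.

Vowels present: i, e, u, u; each is a nucleus, giving 4 syllables.
σ1/σ2 boundary: /jsj/ splits as /j/ + /sj/ (/sj/ is the longest suffix that is a licit onset).
σ2/σ3 boundary: /vsr/ splits as /v/ + /sr/ (/sr/ is the longest suffix that is a licit onset).
σ3/σ4 boundary: cluster /jgg/ — the longest permitted-onset suffix is /g/; onset = /g/, preceding coda = /jg/.
Result: sij.sjev.srujg.gu.
The /r/ is in the onset of syllable 3 (/srujg/).

3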